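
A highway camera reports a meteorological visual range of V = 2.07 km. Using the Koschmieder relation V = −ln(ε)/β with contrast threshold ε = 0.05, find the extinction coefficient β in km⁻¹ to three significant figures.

1.45 km⁻¹

β = −ln(0.05) / V = 2.996 / 2.07 = 1.4472 km⁻¹.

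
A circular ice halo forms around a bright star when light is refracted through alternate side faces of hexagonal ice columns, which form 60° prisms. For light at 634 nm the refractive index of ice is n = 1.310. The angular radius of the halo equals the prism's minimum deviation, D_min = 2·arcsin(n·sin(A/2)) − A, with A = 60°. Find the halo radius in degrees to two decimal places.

21.84°

n·sin(A/2) = 1.310 × sin 30° = 1.310 × 0.5000 = 0.6550.
D_min = 2·arcsin(0.6550) − 60° = 2 × 40.920° − 60° = 21.839°.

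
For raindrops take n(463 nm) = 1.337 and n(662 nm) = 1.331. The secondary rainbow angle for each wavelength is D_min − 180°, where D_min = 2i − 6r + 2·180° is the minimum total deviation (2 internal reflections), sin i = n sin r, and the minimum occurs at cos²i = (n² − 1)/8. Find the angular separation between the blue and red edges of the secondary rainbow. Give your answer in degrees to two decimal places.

1.57°

At 463 nm (n = 1.337): cos²i = 0.09845 → i = 71.714°, r = 45.249°, D_min = 231.934°, rainbow angle = 51.934°.
At 662 nm (n = 1.331): cos²i = 0.09645 → i = 71.907°, r = 45.575°, D_min = 230.365°, rainbow angle = 50.365°.
Angular width = |51.934° − 50.365°| = 1.569°.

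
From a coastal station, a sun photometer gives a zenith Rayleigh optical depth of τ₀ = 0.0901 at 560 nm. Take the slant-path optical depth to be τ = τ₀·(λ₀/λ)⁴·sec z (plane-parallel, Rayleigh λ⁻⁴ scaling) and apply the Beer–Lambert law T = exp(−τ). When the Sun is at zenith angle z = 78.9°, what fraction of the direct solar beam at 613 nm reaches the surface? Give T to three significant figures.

sec 78.9° = 5.1942.
τ = 0.0901 × (560/613)⁴ × 5.1942 = 0.0901 × 0.6965 × 5.1942 = 0.3260.
T = exp(−0.3260) = 0.7218.

0.722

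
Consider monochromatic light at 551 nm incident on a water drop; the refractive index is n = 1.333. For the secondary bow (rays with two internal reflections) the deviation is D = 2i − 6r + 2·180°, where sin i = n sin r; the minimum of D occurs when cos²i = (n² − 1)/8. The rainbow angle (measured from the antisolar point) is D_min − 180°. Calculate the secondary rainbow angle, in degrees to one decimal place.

50.9°

cos²i = (1.77689 − 1)/8 = 0.09711; i = arccos(0.31163) = 71.843°.
sin r = sin 71.843°/1.333 = 0.71283; r = 45.466°.
D_min = 2·71.843° − 6·45.466° + 360° = 230.891°.
Rainbow angle = D_min − 180° = 50.891°.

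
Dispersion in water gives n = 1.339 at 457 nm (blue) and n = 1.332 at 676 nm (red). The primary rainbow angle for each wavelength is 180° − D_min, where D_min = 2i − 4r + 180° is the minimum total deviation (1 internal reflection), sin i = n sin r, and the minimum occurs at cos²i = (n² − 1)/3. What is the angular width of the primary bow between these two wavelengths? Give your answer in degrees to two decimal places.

At 457 nm (n = 1.339): cos²i = 0.26431 → i = 59.062°, r = 39.834°, D_min = 138.786°, rainbow angle = 41.214°.
At 676 nm (n = 1.332): cos²i = 0.25807 → i = 59.469°, r = 40.290°, D_min = 137.776°, rainbow angle = 42.224°.
Angular width = |41.214° − 42.224°| = 1.010°.

1.01°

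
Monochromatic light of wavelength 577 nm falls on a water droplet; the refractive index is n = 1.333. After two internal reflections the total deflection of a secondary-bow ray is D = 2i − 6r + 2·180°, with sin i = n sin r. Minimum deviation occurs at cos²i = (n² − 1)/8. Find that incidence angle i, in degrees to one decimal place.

71.8°

cos²i = (1.333² − 1)/8 = (1.77689 − 1)/8 = 0.09711.
cos i = 0.31163, so i = 71.843°.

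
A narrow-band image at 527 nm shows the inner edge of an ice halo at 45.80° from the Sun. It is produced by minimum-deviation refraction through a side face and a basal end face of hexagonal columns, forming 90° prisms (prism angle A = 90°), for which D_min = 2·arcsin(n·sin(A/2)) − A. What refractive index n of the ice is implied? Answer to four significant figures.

Rearranging: n = sin((D_min + A)/2) / sin(A/2).
(D_min + A)/2 = (45.80° + 90°)/2 = 67.900°.
n = sin 67.900° / sin 45° = 0.9265 / 0.7071 = 1.3103.

1.310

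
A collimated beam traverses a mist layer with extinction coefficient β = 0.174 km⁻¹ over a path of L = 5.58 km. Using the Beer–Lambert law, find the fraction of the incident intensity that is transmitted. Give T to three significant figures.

τ = β·L = 0.174 × 5.58 = 0.9709.
T = exp(−0.9709) = 0.3787.

0.379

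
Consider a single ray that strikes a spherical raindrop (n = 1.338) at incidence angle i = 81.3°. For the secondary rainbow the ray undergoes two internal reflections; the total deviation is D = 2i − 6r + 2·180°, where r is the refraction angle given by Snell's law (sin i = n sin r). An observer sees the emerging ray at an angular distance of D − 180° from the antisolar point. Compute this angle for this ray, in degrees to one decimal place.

sin r = sin 81.3° / 1.338 = 0.9885/1.338 = 0.7388; r = 47.63°.
D = 2·81.3° − 6·47.63° + 2·180° = 162.60° − 285.77° + 360° = 236.83°.
Angle from antisolar point = D − 180° = 56.83°.

56.8°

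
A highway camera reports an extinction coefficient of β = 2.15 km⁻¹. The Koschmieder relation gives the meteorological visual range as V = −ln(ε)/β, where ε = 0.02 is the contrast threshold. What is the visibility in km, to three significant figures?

V = −ln(0.02) / 2.15 = 3.912 / 2.15 = 1.8195 km.

1.82 km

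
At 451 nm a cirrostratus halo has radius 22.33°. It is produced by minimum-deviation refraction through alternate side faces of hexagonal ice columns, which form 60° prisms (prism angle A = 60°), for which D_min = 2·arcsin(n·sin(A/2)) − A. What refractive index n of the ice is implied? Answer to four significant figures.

1.316

Rearranging: n = sin((D_min + A)/2) / sin(A/2).
(D_min + A)/2 = (22.33° + 60°)/2 = 41.165°.
n = sin 41.165° / sin 30° = 0.6582 / 0.5000 = 1.3165.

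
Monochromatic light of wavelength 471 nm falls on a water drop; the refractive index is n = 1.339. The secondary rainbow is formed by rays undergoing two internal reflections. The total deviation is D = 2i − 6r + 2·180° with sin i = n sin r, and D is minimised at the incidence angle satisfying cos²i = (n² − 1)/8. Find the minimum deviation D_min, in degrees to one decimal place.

232.5°

cos²i = (1.79292 − 1)/8 = 0.09912; i = arccos(0.31483) = 71.650°.
sin r = sin 71.650°/1.339 = 0.70885; r = 45.141°.
D_min = 2·71.650° − 6·45.141° + 360° = 232.451°.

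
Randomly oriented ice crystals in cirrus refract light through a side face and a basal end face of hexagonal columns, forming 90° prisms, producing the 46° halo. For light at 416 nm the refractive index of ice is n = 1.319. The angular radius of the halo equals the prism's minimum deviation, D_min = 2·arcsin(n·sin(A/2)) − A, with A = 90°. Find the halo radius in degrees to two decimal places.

n·sin(A/2) = 1.319 × sin 45° = 1.319 × 0.7071 = 0.9327.
D_min = 2·arcsin(0.9327) − 90° = 2 × 68.856° − 90° = 47.711°.

47.71°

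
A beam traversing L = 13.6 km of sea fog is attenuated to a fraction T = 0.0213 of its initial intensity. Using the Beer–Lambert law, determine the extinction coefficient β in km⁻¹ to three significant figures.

0.283 km⁻¹

Beer–Lambert: T = exp(−βL) ⇒ β = −ln(T)/L = −ln(0.0213)/13.6 = 3.8490/13.6 = 0.283 km⁻¹.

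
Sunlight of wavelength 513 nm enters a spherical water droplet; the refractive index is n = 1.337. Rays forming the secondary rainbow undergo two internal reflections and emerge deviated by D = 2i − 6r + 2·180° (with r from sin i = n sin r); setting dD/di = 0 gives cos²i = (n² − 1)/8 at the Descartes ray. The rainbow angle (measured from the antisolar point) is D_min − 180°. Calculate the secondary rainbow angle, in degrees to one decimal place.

51.9°

cos²i = (1.78757 − 1)/8 = 0.09845; i = arccos(0.31376) = 71.714°.
sin r = sin 71.714°/1.337 = 0.71017; r = 45.249°.
D_min = 2·71.714° − 6·45.249° + 360° = 231.934°.
Rainbow angle = D_min − 180° = 51.934°.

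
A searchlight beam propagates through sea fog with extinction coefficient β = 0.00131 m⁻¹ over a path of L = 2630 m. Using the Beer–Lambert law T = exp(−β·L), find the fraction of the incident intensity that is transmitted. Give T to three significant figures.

τ = β·L = 0.00131 × 2630 = 3.4453.
T = exp(−3.4453) = 0.0319.

0.0319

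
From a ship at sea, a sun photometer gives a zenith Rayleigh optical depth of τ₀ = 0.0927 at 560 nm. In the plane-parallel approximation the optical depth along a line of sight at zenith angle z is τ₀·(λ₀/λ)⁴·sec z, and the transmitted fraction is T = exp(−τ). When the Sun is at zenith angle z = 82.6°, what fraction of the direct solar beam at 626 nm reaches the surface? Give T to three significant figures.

0.631

sec 82.6° = 7.7642.
τ = 0.0927 × (560/626)⁴ × 7.7642 = 0.0927 × 0.6404 × 7.7642 = 0.4609.
T = exp(−0.4609) = 0.6307.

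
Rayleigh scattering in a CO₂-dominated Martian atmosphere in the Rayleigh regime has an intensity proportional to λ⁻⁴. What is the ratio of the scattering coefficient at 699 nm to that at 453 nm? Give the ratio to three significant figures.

Rayleigh scattering ∝ λ⁻⁴, so the ratio of coefficients is the inverse fourth power of the wavelength ratio.
σ(699)/σ(453) = (453/699)⁴ = (0.6481)⁴ = 0.1764.

0.176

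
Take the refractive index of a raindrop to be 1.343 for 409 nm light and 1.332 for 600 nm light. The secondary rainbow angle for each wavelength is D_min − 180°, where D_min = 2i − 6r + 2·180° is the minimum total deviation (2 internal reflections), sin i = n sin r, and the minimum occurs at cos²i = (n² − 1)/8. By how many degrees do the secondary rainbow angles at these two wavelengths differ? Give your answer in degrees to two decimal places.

At 409 nm (n = 1.343): cos²i = 0.10046 → i = 71.522°, r = 44.928°, D_min = 233.478°, rainbow angle = 53.478°.
At 600 nm (n = 1.332): cos²i = 0.09678 → i = 71.875°, r = 45.520°, D_min = 230.628°, rainbow angle = 50.628°.
Angular width = |53.478° − 50.628°| = 2.849°.

2.85°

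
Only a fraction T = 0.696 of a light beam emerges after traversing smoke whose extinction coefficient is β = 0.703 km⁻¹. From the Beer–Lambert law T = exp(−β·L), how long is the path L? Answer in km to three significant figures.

Beer–Lambert: T = exp(−βL) ⇒ L = −ln(T)/β = −ln(0.696)/0.703 = 0.3624/0.703 = 0.5155 km.

0.516 km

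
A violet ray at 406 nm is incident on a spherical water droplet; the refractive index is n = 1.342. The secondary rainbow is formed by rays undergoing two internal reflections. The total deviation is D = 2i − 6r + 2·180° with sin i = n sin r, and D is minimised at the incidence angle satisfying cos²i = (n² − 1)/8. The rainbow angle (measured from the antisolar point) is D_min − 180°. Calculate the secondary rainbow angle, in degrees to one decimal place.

53.2°

cos²i = (1.80096 − 1)/8 = 0.10012; i = arccos(0.31642) = 71.554°.
sin r = sin 71.554°/1.342 = 0.70687; r = 44.981°.
D_min = 2·71.554° − 6·44.981° + 360° = 233.222°.
Rainbow angle = D_min − 180° = 53.222°.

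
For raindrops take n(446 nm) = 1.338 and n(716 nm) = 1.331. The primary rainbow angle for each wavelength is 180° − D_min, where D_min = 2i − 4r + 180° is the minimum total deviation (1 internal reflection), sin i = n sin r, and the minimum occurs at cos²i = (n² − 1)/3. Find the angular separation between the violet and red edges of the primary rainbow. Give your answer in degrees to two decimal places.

1.01°

At 446 nm (n = 1.338): cos²i = 0.26341 → i = 59.120°, r = 39.899°, D_min = 138.643°, rainbow angle = 41.357°.
At 716 nm (n = 1.331): cos²i = 0.25719 → i = 59.527°, r = 40.356°, D_min = 137.630°, rainbow angle = 42.370°.
Angular width = |41.357° − 42.370°| = 1.013°.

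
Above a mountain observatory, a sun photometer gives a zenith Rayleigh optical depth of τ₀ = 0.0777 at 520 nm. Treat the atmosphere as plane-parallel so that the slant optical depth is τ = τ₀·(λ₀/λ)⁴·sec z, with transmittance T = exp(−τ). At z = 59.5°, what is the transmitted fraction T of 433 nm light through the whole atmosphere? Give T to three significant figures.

0.727

sec 59.5° = 1.9703.
τ = 0.0777 × (520/433)⁴ × 1.9703 = 0.0777 × 2.0800 × 1.9703 = 0.3184.
T = exp(−0.3184) = 0.7273.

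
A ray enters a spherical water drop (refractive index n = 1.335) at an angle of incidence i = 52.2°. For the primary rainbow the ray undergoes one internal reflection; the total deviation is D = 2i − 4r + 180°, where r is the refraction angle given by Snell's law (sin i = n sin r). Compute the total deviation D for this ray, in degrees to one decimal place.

139.2°

sin r = sin 52.2° / 1.335 = 0.7902/1.335 = 0.5919; r = 36.29°.
D = 2·52.2° − 4·36.29° + 180° = 104.40° − 145.16° + 180° = 139.24°.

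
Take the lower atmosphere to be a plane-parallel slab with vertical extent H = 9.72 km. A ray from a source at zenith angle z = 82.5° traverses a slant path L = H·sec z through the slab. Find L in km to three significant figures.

74.5 km

sec z = 1/cos 82.5° = 7.6613.
L = 9.72 × 7.6613 = 74.468 km.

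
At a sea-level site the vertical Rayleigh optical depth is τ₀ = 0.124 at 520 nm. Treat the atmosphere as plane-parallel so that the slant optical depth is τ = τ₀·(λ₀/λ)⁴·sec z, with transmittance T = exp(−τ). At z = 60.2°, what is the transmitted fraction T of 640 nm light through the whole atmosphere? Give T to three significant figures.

sec 60.2° = 2.0122.
τ = 0.124 × (520/640)⁴ × 2.0122 = 0.124 × 0.4358 × 2.0122 = 0.1087.
T = exp(−0.1087) = 0.8970.

0.897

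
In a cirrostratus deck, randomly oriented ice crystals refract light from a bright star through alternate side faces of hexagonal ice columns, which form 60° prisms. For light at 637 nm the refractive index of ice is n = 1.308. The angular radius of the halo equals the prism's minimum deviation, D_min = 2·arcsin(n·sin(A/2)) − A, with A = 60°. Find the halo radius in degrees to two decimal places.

21.69°

n·sin(A/2) = 1.308 × sin 30° = 1.308 × 0.5000 = 0.6540.
D_min = 2·arcsin(0.6540) − 60° = 2 × 40.844° − 60° = 21.688°.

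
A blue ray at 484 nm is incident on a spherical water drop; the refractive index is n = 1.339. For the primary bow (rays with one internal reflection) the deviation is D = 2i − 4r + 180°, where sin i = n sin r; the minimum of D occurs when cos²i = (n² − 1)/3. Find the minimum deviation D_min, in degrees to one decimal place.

138.8°

cos²i = (1.79292 − 1)/3 = 0.26431; i = arccos(0.51411) = 59.062°.
sin r = sin 59.062°/1.339 = 0.64057; r = 39.834°.
D_min = 2·59.062° − 4·39.834° + 180° = 138.786°.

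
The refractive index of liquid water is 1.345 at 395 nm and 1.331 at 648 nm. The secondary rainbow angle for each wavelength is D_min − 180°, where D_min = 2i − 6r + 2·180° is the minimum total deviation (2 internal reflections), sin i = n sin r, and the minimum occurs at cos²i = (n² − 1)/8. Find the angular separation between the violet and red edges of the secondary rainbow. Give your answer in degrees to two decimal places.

At 395 nm (n = 1.345): cos²i = 0.10113 → i = 71.458°, r = 44.821°, D_min = 233.987°, rainbow angle = 53.987°.
At 648 nm (n = 1.331): cos²i = 0.09645 → i = 71.907°, r = 45.575°, D_min = 230.365°, rainbow angle = 50.365°.
Angular width = |53.987° − 50.365°| = 3.622°.

3.62°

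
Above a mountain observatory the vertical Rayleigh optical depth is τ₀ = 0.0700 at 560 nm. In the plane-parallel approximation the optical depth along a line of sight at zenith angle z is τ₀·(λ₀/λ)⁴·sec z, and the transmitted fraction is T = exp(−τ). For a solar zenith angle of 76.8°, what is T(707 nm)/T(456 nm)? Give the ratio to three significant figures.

1.78

Airmass: sec 76.8° = 4.3792.
τ(707 nm) = 0.0700 × (560/707)⁴ × 4.3792 = 0.0700 × 0.3936 × 4.3792 = 0.1207.
τ(456 nm) = 0.0700 × (560/456)⁴ × 4.3792 = 0.0700 × 2.2745 × 4.3792 = 0.6972.
T(707)/T(456) = exp(τ_B − τ_A) = exp(0.5766) = 1.7800.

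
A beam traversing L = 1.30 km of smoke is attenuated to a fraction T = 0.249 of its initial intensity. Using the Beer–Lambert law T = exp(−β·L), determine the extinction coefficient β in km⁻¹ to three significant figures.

Beer–Lambert: T = exp(−βL) ⇒ β = −ln(T)/L = −ln(0.249)/1.30 = 1.3903/1.30 = 1.069 km⁻¹.

1.07 km⁻¹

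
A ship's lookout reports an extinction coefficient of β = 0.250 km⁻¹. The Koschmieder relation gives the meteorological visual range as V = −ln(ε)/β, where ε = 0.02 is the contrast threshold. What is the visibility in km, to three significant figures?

15.6 km

V = −ln(0.02) / 0.250 = 3.912 / 0.250 = 15.6481 km.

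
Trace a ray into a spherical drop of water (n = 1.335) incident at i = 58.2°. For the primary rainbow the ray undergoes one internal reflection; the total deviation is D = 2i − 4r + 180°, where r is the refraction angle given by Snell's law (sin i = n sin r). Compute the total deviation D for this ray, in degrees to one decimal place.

sin r = sin 58.2° / 1.335 = 0.8499/1.335 = 0.6366; r = 39.54°.
D = 2·58.2° − 4·39.54° + 180° = 116.40° − 158.16° + 180° = 138.24°.

138.2°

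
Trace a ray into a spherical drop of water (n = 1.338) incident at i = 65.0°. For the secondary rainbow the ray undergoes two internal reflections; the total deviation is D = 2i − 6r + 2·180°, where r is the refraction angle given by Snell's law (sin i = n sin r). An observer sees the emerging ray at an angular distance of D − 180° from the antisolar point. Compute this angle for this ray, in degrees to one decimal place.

54.2°

sin r = sin 65.0° / 1.338 = 0.9063/1.338 = 0.6774; r = 42.64°.
D = 2·65.0° − 6·42.64° + 2·180° = 130.00° − 255.83° + 360° = 234.17°.
Angle from antisolar point = D − 180° = 54.17°.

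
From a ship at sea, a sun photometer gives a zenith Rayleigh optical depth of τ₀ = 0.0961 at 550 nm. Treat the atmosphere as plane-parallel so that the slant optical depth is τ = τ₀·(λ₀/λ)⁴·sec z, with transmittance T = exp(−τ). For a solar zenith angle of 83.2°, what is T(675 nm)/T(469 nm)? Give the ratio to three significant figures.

3.25

Airmass: sec 83.2° = 8.4457.
τ(675 nm) = 0.0961 × (550/675)⁴ × 8.4457 = 0.0961 × 0.4408 × 8.4457 = 0.3578.
τ(469 nm) = 0.0961 × (550/469)⁴ × 8.4457 = 0.0961 × 1.8913 × 8.4457 = 1.5350.
T(675)/T(469) = exp(τ_B − τ_A) = exp(1.1773) = 3.2455.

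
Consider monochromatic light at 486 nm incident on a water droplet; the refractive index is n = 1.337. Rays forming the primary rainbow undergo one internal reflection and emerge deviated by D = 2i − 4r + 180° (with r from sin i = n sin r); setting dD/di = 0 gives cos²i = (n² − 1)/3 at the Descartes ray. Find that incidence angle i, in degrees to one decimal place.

59.2°

cos²i = (1.337² − 1)/3 = (1.78757 − 1)/3 = 0.26252.
cos i = 0.51237, so i = 59.178°.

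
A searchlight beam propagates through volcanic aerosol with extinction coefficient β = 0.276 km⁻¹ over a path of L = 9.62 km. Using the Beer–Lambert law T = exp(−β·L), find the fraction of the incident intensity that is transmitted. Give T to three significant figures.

τ = β·L = 0.276 × 9.62 = 2.6551.
T = exp(−2.6551) = 0.0703.

0.0703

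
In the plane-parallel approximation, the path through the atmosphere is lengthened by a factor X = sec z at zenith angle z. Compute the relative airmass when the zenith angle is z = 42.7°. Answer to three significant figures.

X = sec z = 1/cos 42.7° = 1/0.7349 = 1.3607.

1.36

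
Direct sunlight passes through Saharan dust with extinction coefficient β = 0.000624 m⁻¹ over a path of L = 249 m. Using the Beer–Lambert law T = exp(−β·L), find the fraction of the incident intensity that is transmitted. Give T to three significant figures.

τ = β·L = 0.000624 × 249 = 0.1554.
T = exp(−0.1554) = 0.8561.

0.856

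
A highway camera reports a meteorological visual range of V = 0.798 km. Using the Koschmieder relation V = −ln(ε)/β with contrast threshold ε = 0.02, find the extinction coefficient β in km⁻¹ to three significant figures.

4.90 km⁻¹

β = −ln(0.02) / V = 3.912 / 0.798 = 4.9023 km⁻¹.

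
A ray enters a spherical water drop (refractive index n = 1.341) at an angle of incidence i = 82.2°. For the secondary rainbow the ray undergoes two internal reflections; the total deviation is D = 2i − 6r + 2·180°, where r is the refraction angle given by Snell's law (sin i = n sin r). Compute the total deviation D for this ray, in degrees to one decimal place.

sin r = sin 82.2° / 1.341 = 0.9907/1.341 = 0.7388; r = 47.63°.
D = 2·82.2° − 6·47.63° + 2·180° = 164.40° − 285.78° + 360° = 238.62°.

238.6°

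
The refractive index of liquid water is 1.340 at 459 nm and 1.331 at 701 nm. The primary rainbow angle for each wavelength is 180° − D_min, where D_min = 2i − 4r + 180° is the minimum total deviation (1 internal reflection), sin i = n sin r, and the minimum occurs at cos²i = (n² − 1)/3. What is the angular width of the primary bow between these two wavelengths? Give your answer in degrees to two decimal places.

At 459 nm (n = 1.340): cos²i = 0.26520 → i = 59.004°, r = 39.770°, D_min = 138.929°, rainbow angle = 41.071°.
At 701 nm (n = 1.331): cos²i = 0.25719 → i = 59.527°, r = 40.356°, D_min = 137.630°, rainbow angle = 42.370°.
Angular width = |41.071° − 42.370°| = 1.299°.

1.30°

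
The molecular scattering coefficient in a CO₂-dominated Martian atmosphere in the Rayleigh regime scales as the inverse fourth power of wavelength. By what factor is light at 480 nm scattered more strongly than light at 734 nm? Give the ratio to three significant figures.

5.47

Rayleigh scattering ∝ λ⁻⁴, so the ratio of coefficients is the inverse fourth power of the wavelength ratio.
σ(480)/σ(734) = (734/480)⁴ = (1.5292)⁴ = 5.468.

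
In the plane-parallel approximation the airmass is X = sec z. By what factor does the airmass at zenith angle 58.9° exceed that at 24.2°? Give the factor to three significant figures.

1.77

X(58.9°)/X(24.2°) = sec 58.9° / sec 24.2° = cos 24.2° / cos 58.9° = 0.9121/0.5165 = 1.7658.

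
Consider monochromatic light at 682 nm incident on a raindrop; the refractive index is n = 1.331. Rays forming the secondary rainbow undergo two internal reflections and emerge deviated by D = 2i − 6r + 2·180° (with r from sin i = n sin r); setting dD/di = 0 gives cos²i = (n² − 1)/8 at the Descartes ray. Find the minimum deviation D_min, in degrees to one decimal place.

cos²i = (1.77156 − 1)/8 = 0.09645; i = arccos(0.31056) = 71.907°.
sin r = sin 71.907°/1.331 = 0.71417; r = 45.575°.
D_min = 2·71.907° − 6·45.575° + 360° = 230.365°.

230.4°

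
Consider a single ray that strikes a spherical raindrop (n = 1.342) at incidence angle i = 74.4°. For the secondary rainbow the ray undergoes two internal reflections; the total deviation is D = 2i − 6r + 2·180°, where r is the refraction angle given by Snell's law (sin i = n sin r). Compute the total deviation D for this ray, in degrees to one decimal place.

sin r = sin 74.4° / 1.342 = 0.9632/1.342 = 0.7177; r = 45.87°.
D = 2·74.4° − 6·45.87° + 2·180° = 148.80° − 275.19° + 360° = 233.61°.

233.6°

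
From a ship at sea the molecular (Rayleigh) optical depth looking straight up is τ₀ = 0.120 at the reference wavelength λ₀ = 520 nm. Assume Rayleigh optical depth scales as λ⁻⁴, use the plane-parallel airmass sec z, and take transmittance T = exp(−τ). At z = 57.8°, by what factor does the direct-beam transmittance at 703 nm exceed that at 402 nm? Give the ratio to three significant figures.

1.76

Airmass: sec 57.8° = 1.8766.
τ(703 nm) = 0.120 × (520/703)⁴ × 1.8766 = 0.120 × 0.2994 × 1.8766 = 0.0674.
τ(402 nm) = 0.120 × (520/402)⁴ × 1.8766 = 0.120 × 2.7997 × 1.8766 = 0.6305.
T(703)/T(402) = exp(τ_B − τ_A) = exp(0.5631) = 1.7560.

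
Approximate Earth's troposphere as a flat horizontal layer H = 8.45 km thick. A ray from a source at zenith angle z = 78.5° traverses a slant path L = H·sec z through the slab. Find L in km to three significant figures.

42.4 km

sec z = 1/cos 78.5° = 5.0159.
L = 8.45 × 5.0159 = 42.384 km.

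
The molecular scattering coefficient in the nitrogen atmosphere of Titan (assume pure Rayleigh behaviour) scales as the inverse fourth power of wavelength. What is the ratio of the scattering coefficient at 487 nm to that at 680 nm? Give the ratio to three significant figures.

3.80

Rayleigh scattering ∝ λ⁻⁴, so the ratio of coefficients is the inverse fourth power of the wavelength ratio.
σ(487)/σ(680) = (680/487)⁴ = (1.3963)⁴ = 3.801.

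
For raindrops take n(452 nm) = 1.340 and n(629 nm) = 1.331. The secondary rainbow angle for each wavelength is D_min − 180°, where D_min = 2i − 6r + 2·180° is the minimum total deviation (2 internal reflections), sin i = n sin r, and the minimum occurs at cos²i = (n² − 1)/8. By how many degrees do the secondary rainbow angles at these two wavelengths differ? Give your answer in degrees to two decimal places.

2.34°

At 452 nm (n = 1.340): cos²i = 0.09945 → i = 71.618°, r = 45.088°, D_min = 232.709°, rainbow angle = 52.709°.
At 629 nm (n = 1.331): cos²i = 0.09645 → i = 71.907°, r = 45.575°, D_min = 230.365°, rainbow angle = 50.365°.
Angular width = |52.709° − 50.365°| = 2.344°.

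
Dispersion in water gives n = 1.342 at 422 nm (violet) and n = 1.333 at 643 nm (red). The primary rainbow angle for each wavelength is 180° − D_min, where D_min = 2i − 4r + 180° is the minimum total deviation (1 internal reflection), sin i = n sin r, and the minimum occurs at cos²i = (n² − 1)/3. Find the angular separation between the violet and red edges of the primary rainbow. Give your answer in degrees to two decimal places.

1.29°

At 422 nm (n = 1.342): cos²i = 0.26699 → i = 58.888°, r = 39.641°, D_min = 139.213°, rainbow angle = 40.787°.
At 643 nm (n = 1.333): cos²i = 0.25896 → i = 59.410°, r = 40.225°, D_min = 137.922°, rainbow angle = 42.078°.
Angular width = |40.787° − 42.078°| = 1.291°.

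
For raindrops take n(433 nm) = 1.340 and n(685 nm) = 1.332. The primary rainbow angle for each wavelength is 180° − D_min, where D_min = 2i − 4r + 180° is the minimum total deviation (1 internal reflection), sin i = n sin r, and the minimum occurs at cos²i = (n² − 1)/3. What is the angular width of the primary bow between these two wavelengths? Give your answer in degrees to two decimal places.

At 433 nm (n = 1.340): cos²i = 0.26520 → i = 59.004°, r = 39.770°, D_min = 138.929°, rainbow angle = 41.071°.
At 685 nm (n = 1.332): cos²i = 0.25807 → i = 59.469°, r = 40.290°, D_min = 137.776°, rainbow angle = 42.224°.
Angular width = |41.071° − 42.224°| = 1.153°.

1.15°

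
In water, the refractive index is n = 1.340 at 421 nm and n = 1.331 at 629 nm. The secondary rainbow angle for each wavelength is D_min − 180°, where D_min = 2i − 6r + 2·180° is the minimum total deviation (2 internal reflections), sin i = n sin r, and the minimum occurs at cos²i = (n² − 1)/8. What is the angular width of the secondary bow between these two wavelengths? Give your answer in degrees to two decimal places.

2.34°

At 421 nm (n = 1.340): cos²i = 0.09945 → i = 71.618°, r = 45.088°, D_min = 232.709°, rainbow angle = 52.709°.
At 629 nm (n = 1.331): cos²i = 0.09645 → i = 71.907°, r = 45.575°, D_min = 230.365°, rainbow angle = 50.365°.
Angular width = |52.709° − 50.365°| = 2.344°.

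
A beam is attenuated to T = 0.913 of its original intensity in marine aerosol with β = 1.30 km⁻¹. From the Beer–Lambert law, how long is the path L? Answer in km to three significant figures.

Beer–Lambert: T = exp(−βL) ⇒ L = −ln(T)/β = −ln(0.913)/1.30 = 0.0910/1.30 = 0.07001 km.

0.0700 km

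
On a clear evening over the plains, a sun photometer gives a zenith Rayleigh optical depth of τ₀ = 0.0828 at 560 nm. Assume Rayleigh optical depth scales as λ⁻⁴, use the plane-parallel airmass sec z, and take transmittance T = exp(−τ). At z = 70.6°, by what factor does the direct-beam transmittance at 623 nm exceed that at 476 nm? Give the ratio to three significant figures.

Airmass: sec 70.6° = 3.0106.
τ(623 nm) = 0.0828 × (560/623)⁴ × 3.0106 = 0.0828 × 0.6528 × 3.0106 = 0.1627.
τ(476 nm) = 0.0828 × (560/476)⁴ × 3.0106 = 0.0828 × 1.9157 × 3.0106 = 0.4775.
T(623)/T(476) = exp(τ_B − τ_A) = exp(0.3148) = 1.3700.

1.37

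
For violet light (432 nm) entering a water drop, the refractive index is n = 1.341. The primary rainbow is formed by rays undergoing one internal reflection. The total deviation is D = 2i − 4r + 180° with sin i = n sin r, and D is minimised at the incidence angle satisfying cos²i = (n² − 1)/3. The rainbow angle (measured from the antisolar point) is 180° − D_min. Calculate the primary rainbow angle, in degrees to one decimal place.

40.9°

cos²i = (1.79828 − 1)/3 = 0.26609; i = arccos(0.51584) = 58.946°.
sin r = sin 58.946°/1.341 = 0.63884; r = 39.705°.
D_min = 2·58.946° − 4·39.705° + 180° = 139.071°.
Rainbow angle = 180° − D_min = 40.929°.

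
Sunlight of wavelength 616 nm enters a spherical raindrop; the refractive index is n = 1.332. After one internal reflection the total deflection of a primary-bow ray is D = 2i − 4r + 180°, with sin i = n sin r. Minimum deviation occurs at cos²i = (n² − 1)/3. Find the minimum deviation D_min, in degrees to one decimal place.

137.8°

cos²i = (1.77422 − 1)/3 = 0.25807; i = arccos(0.50801) = 59.469°.
sin r = sin 59.469°/1.332 = 0.64666; r = 40.290°.
D_min = 2·59.469° − 4·40.290° + 180° = 137.776°.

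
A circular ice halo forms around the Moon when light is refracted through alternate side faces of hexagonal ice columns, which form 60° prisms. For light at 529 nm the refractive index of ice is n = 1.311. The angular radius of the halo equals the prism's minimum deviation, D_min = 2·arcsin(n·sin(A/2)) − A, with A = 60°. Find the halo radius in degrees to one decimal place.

21.9°

n·sin(A/2) = 1.311 × sin 30° = 1.311 × 0.5000 = 0.6555.
D_min = 2·arcsin(0.6555) − 60° = 2 × 40.958° − 60° = 21.915°.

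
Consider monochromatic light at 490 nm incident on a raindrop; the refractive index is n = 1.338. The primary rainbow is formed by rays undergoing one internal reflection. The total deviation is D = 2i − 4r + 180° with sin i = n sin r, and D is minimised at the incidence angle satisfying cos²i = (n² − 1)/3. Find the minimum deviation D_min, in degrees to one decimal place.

cos²i = (1.79024 − 1)/3 = 0.26341; i = arccos(0.51324) = 59.120°.
sin r = sin 59.120°/1.338 = 0.64144; r = 39.899°.
D_min = 2·59.120° − 4·39.899° + 180° = 138.643°.

138.6°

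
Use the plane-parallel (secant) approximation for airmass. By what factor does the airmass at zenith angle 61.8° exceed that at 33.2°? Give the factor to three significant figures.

X(61.8°)/X(33.2°) = sec 61.8° / sec 33.2° = cos 33.2° / cos 61.8° = 0.8368/0.4726 = 1.7707.

1.77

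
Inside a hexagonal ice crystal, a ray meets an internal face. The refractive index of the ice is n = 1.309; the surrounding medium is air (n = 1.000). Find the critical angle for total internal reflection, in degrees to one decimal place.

sin θ_c = n_air / n = 1.000 / 1.309 = 0.7639.
θ_c = arcsin(0.7639) = 49.81°.

49.8°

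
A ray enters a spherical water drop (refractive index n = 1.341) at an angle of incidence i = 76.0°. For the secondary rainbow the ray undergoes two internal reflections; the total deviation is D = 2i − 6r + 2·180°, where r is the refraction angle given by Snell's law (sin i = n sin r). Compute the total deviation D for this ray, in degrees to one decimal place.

sin r = sin 76.0° / 1.341 = 0.9703/1.341 = 0.7236; r = 46.35°.
D = 2·76.0° − 6·46.35° + 2·180° = 152.00° − 278.10° + 360° = 233.90°.

233.9°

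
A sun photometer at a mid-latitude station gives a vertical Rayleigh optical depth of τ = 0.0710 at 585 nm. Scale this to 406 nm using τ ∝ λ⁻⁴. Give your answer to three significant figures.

0.306

τ(406 nm) = τ(585 nm) × (585/406)⁴ = 0.0710 × (1.4409)⁴ = 0.0710 × 4.3104 = 0.3060.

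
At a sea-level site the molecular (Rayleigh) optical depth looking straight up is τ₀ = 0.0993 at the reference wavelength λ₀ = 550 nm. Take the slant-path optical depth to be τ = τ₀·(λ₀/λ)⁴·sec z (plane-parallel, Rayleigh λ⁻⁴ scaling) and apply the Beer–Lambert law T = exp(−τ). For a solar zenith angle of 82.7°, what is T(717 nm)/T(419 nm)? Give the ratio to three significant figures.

7.76

Airmass: sec 82.7° = 7.8700.
τ(717 nm) = 0.0993 × (550/717)⁴ × 7.8700 = 0.0993 × 0.3462 × 7.8700 = 0.2706.
τ(419 nm) = 0.0993 × (550/419)⁴ × 7.8700 = 0.0993 × 2.9689 × 7.8700 = 2.3202.
T(717)/T(419) = exp(τ_B − τ_A) = exp(2.0496) = 7.7647.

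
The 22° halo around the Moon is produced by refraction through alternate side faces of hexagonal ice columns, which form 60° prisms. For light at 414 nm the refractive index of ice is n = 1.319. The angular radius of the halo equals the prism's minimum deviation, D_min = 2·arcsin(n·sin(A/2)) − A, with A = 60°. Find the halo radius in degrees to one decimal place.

n·sin(A/2) = 1.319 × sin 30° = 1.319 × 0.5000 = 0.6595.
D_min = 2·arcsin(0.6595) − 60° = 2 × 41.262° − 60° = 22.524°.

22.5°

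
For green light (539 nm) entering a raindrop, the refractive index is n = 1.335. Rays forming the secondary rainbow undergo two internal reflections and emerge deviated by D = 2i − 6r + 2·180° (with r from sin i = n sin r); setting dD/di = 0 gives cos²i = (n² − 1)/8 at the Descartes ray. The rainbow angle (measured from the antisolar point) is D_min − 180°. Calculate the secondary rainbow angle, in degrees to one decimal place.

cos²i = (1.78222 − 1)/8 = 0.09778; i = arccos(0.31269) = 71.778°.
sin r = sin 71.778°/1.335 = 0.71150; r = 45.357°.
D_min = 2·71.778° − 6·45.357° + 360° = 231.414°.
Rainbow angle = D_min − 180° = 51.414°.

51.4°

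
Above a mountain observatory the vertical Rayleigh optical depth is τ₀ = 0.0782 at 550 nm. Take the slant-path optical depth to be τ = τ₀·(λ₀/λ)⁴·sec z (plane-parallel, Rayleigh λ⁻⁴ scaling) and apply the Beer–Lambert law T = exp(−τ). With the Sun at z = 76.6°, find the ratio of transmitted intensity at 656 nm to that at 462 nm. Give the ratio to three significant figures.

1.67

Airmass: sec 76.6° = 4.3150.
τ(656 nm) = 0.0782 × (550/656)⁴ × 4.3150 = 0.0782 × 0.4941 × 4.3150 = 0.1667.
τ(462 nm) = 0.0782 × (550/462)⁴ × 4.3150 = 0.0782 × 2.0086 × 4.3150 = 0.6778.
T(656)/T(462) = exp(τ_B − τ_A) = exp(0.5110) = 1.6670.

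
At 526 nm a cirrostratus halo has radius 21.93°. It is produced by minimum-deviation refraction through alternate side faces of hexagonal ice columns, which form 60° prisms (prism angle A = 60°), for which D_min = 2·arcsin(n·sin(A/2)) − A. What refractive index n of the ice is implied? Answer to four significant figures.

Rearranging: n = sin((D_min + A)/2) / sin(A/2).
(D_min + A)/2 = (21.93° + 60°)/2 = 40.965°.
n = sin 40.965° / sin 30° = 0.6556 / 0.5000 = 1.3112.

1.311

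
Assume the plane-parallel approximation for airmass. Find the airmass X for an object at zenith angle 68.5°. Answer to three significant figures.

2.73

X = sec z = 1/cos 68.5° = 1/0.3665 = 2.7285.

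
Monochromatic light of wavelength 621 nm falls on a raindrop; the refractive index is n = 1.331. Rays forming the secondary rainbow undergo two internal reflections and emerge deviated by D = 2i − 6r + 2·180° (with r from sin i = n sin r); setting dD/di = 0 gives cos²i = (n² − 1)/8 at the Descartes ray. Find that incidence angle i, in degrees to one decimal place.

71.9°

cos²i = (1.331² − 1)/8 = (1.77156 − 1)/8 = 0.09645.
cos i = 0.31056, so i = 71.907°.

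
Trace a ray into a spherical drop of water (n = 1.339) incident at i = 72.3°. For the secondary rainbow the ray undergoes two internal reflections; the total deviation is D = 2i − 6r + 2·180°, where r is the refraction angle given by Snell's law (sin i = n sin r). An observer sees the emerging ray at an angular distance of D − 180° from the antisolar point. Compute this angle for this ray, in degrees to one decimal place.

sin r = sin 72.3° / 1.339 = 0.9527/1.339 = 0.7115; r = 45.35°.
D = 2·72.3° − 6·45.35° + 2·180° = 144.60° − 272.13° + 360° = 232.47°.
Angle from antisolar point = D − 180° = 52.47°.

52.5°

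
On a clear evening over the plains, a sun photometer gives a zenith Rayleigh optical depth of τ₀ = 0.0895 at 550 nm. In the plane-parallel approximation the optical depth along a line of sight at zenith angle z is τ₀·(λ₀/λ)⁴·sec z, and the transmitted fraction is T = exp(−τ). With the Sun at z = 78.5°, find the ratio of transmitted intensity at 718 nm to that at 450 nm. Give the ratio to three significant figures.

Airmass: sec 78.5° = 5.0159.
τ(718 nm) = 0.0895 × (550/718)⁴ × 5.0159 = 0.0895 × 0.3443 × 5.0159 = 0.1546.
τ(450 nm) = 0.0895 × (550/450)⁴ × 5.0159 = 0.0895 × 2.2315 × 5.0159 = 1.0018.
T(718)/T(450) = exp(τ_B − τ_A) = exp(0.8472) = 2.3331.

2.33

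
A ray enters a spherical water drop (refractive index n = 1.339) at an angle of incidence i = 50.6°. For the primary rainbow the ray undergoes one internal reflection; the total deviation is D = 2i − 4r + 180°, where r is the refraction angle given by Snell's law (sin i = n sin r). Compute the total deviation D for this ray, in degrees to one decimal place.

sin r = sin 50.6° / 1.339 = 0.7727/1.339 = 0.5771; r = 35.25°.
D = 2·50.6° − 4·35.25° + 180° = 101.20° − 140.99° + 180° = 140.21°.

140.2°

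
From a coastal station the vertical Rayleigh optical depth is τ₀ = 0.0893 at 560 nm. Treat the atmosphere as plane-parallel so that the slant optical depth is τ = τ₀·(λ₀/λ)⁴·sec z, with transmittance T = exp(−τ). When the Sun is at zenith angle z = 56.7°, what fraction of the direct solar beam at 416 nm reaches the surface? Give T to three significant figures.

sec 56.7° = 1.8214.
τ = 0.0893 × (560/416)⁴ × 1.8214 = 0.0893 × 3.2838 × 1.8214 = 0.5341.
T = exp(−0.5341) = 0.5862.

0.586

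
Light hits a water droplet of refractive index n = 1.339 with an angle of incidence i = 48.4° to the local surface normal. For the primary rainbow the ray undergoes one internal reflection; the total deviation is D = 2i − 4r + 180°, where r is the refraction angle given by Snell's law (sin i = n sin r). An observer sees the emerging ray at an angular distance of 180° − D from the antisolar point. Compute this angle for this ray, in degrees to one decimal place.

39.0°

sin r = sin 48.4° / 1.339 = 0.7478/1.339 = 0.5585; r = 33.95°.
D = 2·48.4° − 4·33.95° + 180° = 96.80° − 135.80° + 180° = 141.00°.
Angle from antisolar point = 180° − D = 39.00°.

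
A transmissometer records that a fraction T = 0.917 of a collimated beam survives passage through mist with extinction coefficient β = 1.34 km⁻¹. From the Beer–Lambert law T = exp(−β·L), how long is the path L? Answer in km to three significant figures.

0.0647 km

Beer–Lambert: T = exp(−βL) ⇒ L = −ln(T)/β = −ln(0.917)/1.34 = 0.0866/1.34 = 0.06466 km.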